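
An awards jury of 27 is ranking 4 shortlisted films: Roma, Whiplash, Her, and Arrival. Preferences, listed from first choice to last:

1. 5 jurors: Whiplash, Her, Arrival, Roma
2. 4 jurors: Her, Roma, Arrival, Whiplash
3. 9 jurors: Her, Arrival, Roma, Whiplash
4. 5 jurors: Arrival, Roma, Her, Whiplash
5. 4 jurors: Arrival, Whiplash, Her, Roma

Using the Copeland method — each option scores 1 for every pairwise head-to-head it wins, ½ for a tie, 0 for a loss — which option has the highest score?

Her

Roma: beats Whiplash; loses to Her and Arrival → score 1.
Whiplash: loses to Roma, Her, and Arrival → score 0.
Her: beats Roma, Whiplash, and Arrival → score 3.
Arrival: beats Roma and Whiplash; loses to Her → score 2.
Her has the best pairwise record.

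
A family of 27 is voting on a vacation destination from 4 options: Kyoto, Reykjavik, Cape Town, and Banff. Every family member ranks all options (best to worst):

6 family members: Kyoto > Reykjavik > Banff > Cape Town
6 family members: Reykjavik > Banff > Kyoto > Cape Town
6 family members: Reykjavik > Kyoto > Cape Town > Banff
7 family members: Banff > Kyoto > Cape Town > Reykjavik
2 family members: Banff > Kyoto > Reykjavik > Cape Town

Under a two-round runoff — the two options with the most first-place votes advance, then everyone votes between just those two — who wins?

Reykjavik

Round 1 first-place votes: Kyoto 6, Reykjavik 12, Cape Town 0, Banff 9.
Reykjavik and Banff advance.
Runoff: Reykjavik is preferred to Banff by 18 voters; Banff by 9.
Reykjavik wins the runoff.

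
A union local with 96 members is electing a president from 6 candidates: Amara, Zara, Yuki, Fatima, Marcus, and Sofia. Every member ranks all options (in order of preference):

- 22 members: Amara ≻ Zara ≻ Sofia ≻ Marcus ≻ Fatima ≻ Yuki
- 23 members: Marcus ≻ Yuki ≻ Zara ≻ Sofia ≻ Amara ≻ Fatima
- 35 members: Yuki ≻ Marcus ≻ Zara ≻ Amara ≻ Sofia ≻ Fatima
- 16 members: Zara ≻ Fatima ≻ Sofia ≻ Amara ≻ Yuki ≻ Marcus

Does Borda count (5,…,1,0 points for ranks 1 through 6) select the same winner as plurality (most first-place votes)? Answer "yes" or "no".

Borda — scores: Amara 235, Zara 342, Yuki 283, Fatima 86, Marcus 299, Sofia 195. Winner: Zara.
Plurality — first-place votes: Amara 22, Zara 16, Yuki 35, Fatima 0, Marcus 23, Sofia 0. Winner: Yuki.
The two methods disagree.

no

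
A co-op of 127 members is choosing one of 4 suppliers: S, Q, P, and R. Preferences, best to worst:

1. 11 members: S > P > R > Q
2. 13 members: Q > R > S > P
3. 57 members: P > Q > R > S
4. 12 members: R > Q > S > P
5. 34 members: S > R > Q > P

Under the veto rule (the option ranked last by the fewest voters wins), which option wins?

Last-place votes: S 57, Q 11, P 59, R 0.
R is ranked last by the fewest voters, so R wins.

R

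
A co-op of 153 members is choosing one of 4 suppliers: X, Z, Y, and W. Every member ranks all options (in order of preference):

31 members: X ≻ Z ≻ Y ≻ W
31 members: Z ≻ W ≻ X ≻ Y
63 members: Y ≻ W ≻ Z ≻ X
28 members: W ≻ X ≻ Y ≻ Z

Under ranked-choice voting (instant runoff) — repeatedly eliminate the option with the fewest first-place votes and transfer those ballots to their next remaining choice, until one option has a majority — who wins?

X

Round 1: X 31, Z 31, Y 63, W 28. Eliminate W.
Round 2: X 59, Z 31, Y 63. Eliminate Z.
Round 3: X 90, Y 63. X has a majority.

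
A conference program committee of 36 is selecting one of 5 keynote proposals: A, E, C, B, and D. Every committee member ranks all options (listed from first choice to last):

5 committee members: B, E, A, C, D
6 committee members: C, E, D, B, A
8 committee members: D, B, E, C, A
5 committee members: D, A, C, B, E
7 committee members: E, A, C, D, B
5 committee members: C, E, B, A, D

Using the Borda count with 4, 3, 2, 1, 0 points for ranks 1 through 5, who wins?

A: 5·2 + 6·0 + 8·0 + 5·3 + 7·3 + 5·1 = 51
E: 5·3 + 6·3 + 8·2 + 5·0 + 7·4 + 5·3 = 92
C: 5·1 + 6·4 + 8·1 + 5·2 + 7·2 + 5·4 = 81
B: 5·4 + 6·1 + 8·3 + 5·1 + 7·0 + 5·2 = 65
D: 5·0 + 6·2 + 8·4 + 5·4 + 7·1 + 5·0 = 71
E has the highest Borda score (92).

E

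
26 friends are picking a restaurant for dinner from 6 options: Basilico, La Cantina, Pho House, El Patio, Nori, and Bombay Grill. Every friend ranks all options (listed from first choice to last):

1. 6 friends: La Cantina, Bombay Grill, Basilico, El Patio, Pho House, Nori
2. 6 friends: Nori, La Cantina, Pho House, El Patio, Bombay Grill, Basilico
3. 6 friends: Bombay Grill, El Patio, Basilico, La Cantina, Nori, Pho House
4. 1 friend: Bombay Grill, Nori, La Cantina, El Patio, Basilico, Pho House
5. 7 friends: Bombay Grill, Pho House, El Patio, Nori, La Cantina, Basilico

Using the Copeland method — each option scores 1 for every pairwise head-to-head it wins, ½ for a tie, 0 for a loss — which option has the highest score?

Bombay Grill

Basilico: ties Pho House; loses to La Cantina, El Patio, Nori, and Bombay Grill → score 0.5.
La Cantina: beats Basilico and Pho House; ties El Patio; loses to Nori and Bombay Grill → score 2.5.
Pho House: ties Basilico, El Patio, and Nori; loses to La Cantina and Bombay Grill → score 1.5.
El Patio: beats Basilico and Nori; ties La Cantina and Pho House; loses to Bombay Grill → score 3.
Nori: beats Basilico and La Cantina; ties Pho House; loses to El Patio and Bombay Grill → score 2.5.
Bombay Grill: beats Basilico, La Cantina, Pho House, El Patio, and Nori → score 5.
Bombay Grill has the best pairwise record.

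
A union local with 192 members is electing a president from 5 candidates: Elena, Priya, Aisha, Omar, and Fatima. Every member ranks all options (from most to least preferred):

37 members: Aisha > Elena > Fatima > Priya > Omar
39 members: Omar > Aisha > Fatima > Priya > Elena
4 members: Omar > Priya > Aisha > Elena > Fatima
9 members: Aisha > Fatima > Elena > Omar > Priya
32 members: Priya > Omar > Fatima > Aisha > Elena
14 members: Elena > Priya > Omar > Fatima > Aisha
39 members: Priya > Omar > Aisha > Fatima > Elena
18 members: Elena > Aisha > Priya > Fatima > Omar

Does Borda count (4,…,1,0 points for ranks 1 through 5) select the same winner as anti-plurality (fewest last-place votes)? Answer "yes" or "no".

Borda — scores: Elena 261, Priya 450, Aisha 473, Omar 422, Fatima 314. Winner: Aisha.
Anti-plurality — last-place votes: Elena 110, Priya 9, Aisha 14, Omar 55, Fatima 4. Winner: Fatima.
The two methods disagree.

no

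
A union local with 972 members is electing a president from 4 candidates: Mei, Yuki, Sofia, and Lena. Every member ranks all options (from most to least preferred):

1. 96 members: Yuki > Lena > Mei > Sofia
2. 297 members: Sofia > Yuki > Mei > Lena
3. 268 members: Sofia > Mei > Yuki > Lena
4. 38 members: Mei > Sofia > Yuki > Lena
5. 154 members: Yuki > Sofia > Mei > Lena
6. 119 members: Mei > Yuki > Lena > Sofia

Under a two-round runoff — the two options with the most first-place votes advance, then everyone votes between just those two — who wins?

Sofia

Round 1 first-place votes: Mei 157, Yuki 250, Sofia 565, Lena 0.
Sofia and Yuki advance.
Runoff: Sofia is preferred to Yuki by 603 voters; Yuki by 369.
Sofia wins the runoff.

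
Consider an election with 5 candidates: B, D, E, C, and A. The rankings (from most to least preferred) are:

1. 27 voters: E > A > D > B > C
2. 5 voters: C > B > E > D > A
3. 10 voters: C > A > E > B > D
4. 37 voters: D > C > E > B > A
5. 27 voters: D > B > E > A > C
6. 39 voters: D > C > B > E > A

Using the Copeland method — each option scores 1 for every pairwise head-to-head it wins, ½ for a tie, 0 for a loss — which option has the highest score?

D

B: beats A; loses to D, E, and C → score 1.
D: beats B, E, C, and A → score 4.
E: beats B and A; loses to D and C → score 2.
C: beats B, E, and A; loses to D → score 3.
A: loses to B, D, E, and C → score 0.
D has the best pairwise record.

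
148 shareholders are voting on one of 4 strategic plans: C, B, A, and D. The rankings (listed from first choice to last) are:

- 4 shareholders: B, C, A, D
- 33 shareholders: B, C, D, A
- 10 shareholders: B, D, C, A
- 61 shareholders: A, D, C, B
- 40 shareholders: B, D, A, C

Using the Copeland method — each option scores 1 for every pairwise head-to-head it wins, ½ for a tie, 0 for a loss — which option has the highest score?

C: loses to B, A, and D → score 0.
B: beats C, A, and D → score 3.
A: beats C; loses to B and D → score 1.
D: beats C and A; loses to B → score 2.
B has the best pairwise record.

B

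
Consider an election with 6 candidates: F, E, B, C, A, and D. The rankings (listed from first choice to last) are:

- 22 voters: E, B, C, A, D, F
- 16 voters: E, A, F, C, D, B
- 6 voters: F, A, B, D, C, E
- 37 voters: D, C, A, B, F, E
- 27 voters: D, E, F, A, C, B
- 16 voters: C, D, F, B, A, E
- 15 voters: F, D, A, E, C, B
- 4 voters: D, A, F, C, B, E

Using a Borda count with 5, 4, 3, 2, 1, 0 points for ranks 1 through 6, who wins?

D

F: 22·0 + 16·3 + 6·5 + 37·1 + 27·3 + 16·3 + 15·5 + 4·3 = 331
E: 22·5 + 16·5 + 6·0 + 37·0 + 27·4 + 16·0 + 15·2 + 4·0 = 328
B: 22·4 + 16·0 + 6·3 + 37·2 + 27·0 + 16·2 + 15·0 + 4·1 = 216
C: 22·3 + 16·2 + 6·1 + 37·4 + 27·1 + 16·5 + 15·1 + 4·2 = 382
A: 22·2 + 16·4 + 6·4 + 37·3 + 27·2 + 16·1 + 15·3 + 4·4 = 374
D: 22·1 + 16·1 + 6·2 + 37·5 + 27·5 + 16·4 + 15·4 + 4·5 = 514
D has the highest Borda score (514).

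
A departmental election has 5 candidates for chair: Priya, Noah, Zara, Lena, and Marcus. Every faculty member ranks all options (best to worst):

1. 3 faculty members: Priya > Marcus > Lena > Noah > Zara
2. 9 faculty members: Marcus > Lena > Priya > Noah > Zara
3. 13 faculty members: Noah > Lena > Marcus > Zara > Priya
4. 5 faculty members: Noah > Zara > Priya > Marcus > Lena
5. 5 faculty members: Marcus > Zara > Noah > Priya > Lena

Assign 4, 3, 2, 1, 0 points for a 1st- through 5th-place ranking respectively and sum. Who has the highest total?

Marcus

Priya: 3·4 + 9·2 + 13·0 + 5·2 + 5·1 = 45
Noah: 3·1 + 9·1 + 13·4 + 5·4 + 5·2 = 94
Zara: 3·0 + 9·0 + 13·1 + 5·3 + 5·3 = 43
Lena: 3·2 + 9·3 + 13·3 + 5·0 + 5·0 = 72
Marcus: 3·3 + 9·4 + 13·2 + 5·1 + 5·4 = 96
Marcus has the highest Borda score (96).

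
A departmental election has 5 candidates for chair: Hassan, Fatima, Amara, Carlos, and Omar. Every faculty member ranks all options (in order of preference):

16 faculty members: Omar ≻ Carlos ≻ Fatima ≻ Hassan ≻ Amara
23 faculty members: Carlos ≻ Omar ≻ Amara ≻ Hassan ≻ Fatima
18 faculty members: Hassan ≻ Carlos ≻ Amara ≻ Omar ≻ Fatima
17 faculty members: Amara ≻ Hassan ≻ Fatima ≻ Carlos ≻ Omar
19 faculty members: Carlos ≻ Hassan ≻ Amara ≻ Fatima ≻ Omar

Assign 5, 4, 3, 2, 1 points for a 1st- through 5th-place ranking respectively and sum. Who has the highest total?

Hassan: 16·2 + 23·2 + 18·5 + 17·4 + 19·4 = 312
Fatima: 16·3 + 23·1 + 18·1 + 17·3 + 19·2 = 178
Amara: 16·1 + 23·3 + 18·3 + 17·5 + 19·3 = 281
Carlos: 16·4 + 23·5 + 18·4 + 17·2 + 19·5 = 380
Omar: 16·5 + 23·4 + 18·2 + 17·1 + 19·1 = 244
Carlos has the highest Borda score (380).

Carlos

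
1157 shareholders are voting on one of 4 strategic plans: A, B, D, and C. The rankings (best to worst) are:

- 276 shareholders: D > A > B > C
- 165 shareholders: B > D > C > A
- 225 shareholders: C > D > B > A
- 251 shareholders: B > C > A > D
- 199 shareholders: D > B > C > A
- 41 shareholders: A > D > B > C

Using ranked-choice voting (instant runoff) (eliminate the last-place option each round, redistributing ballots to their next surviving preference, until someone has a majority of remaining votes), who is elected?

Round 1: A 41, B 416, D 475, C 225. Eliminate A.
Round 2: B 416, D 516, C 225. Eliminate C.
Round 3: B 416, D 741. D has a majority.

D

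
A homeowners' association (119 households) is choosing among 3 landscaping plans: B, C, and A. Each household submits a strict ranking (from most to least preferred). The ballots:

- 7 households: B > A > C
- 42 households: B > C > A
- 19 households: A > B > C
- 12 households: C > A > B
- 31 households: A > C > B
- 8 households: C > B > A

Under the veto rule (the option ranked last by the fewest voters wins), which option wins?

Last-place votes: B 43, C 26, A 50.
C is ranked last by the fewest voters, so C wins.

C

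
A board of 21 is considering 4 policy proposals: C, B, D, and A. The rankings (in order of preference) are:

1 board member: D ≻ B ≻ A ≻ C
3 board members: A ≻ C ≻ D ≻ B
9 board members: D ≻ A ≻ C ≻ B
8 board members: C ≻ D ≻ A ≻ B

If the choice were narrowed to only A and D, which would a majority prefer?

Voters preferring A to D: 3; preferring D to A: 18.
D wins the head-to-head.

D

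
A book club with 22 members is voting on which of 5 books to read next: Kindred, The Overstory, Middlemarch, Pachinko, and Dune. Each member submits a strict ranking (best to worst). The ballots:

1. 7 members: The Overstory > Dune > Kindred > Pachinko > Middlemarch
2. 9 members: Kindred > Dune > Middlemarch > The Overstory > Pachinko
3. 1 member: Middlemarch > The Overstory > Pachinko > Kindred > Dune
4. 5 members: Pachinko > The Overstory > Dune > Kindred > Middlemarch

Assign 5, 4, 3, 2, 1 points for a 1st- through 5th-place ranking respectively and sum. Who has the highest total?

Dune

Kindred: 7·3 + 9·5 + 1·2 + 5·2 = 78
The Overstory: 7·5 + 9·2 + 1·4 + 5·4 = 77
Middlemarch: 7·1 + 9·3 + 1·5 + 5·1 = 44
Pachinko: 7·2 + 9·1 + 1·3 + 5·5 = 51
Dune: 7·4 + 9·4 + 1·1 + 5·3 = 80
Dune has the highest Borda score (80).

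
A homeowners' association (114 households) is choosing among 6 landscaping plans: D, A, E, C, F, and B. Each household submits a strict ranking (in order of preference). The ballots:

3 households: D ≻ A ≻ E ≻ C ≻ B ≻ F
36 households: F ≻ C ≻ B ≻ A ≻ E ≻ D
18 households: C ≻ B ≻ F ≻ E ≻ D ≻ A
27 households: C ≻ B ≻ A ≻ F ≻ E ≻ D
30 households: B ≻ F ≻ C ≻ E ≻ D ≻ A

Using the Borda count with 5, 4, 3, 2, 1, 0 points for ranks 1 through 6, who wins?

D: 3·5 + 36·0 + 18·1 + 27·0 + 30·1 = 63
A: 3·4 + 36·2 + 18·0 + 27·3 + 30·0 = 165
E: 3·3 + 36·1 + 18·2 + 27·1 + 30·2 = 168
C: 3·2 + 36·4 + 18·5 + 27·5 + 30·3 = 465
F: 3·0 + 36·5 + 18·3 + 27·2 + 30·4 = 408
B: 3·1 + 36·3 + 18·4 + 27·4 + 30·5 = 441
C has the highest Borda score (465).

C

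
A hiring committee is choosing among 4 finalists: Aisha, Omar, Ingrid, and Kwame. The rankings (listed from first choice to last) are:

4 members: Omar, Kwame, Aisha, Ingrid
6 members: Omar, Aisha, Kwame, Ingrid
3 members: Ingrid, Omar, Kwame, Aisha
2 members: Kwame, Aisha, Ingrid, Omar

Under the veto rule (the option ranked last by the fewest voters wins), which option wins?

Kwame

Last-place votes: Aisha 3, Omar 2, Ingrid 10, Kwame 0.
Kwame is ranked last by the fewest voters, so Kwame wins.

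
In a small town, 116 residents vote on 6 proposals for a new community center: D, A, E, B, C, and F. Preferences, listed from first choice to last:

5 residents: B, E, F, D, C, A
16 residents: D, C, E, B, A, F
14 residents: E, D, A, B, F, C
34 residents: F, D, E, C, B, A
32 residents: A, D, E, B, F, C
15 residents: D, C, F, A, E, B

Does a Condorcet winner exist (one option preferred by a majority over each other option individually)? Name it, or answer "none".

D

D vs A: 84–32 for D.
D vs E: 97–19 for D.
D vs B: 111–5 for D.
D vs C: 116–0 for D.
D vs F: 77–39 for D.
D beats every other option head-to-head.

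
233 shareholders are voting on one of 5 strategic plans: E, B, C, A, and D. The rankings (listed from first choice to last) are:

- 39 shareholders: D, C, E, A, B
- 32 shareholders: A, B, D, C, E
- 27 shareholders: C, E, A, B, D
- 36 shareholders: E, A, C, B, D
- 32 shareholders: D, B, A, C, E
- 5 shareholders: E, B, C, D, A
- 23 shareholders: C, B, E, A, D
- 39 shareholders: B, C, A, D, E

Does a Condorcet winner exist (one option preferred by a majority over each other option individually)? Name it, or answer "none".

C

C vs E: 192–41 for C.
C vs B: 125–108 for C.
C vs A: 133–100 for C.
C vs D: 130–103 for C.
C beats every other option head-to-head.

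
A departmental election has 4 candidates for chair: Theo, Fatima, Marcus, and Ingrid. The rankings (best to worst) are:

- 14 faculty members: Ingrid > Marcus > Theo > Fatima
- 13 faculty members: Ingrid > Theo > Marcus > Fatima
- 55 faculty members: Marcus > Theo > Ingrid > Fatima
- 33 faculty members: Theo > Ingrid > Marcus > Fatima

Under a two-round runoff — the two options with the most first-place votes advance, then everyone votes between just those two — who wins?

Round 1 first-place votes: Theo 33, Fatima 0, Marcus 55, Ingrid 27.
Marcus and Theo advance.
Runoff: Marcus is preferred to Theo by 69 voters; Theo by 46.
Marcus wins the runoff.

Marcus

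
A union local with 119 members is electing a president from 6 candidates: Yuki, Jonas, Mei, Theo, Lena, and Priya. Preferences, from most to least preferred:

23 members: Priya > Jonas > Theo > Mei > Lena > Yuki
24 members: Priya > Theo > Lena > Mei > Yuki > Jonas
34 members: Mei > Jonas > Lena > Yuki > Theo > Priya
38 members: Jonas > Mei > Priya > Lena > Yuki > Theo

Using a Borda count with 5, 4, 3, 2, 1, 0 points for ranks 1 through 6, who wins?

Yuki: 23·0 + 24·1 + 34·2 + 38·1 = 130
Jonas: 23·4 + 24·0 + 34·4 + 38·5 = 418
Mei: 23·2 + 24·2 + 34·5 + 38·4 = 416
Theo: 23·3 + 24·4 + 34·1 + 38·0 = 199
Lena: 23·1 + 24·3 + 34·3 + 38·2 = 273
Priya: 23·5 + 24·5 + 34·0 + 38·3 = 349
Jonas has the highest Borda score (418).

Jonas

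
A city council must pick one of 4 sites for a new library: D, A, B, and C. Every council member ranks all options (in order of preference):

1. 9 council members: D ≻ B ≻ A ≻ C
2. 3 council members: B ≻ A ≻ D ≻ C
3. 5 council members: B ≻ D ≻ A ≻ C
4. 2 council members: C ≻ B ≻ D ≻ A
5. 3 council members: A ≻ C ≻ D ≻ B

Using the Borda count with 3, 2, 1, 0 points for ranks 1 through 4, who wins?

B

D: 9·3 + 3·1 + 5·2 + 2·1 + 3·1 = 45
A: 9·1 + 3·2 + 5·1 + 2·0 + 3·3 = 29
B: 9·2 + 3·3 + 5·3 + 2·2 + 3·0 = 46
C: 9·0 + 3·0 + 5·0 + 2·3 + 3·2 = 12
B has the highest Borda score (46).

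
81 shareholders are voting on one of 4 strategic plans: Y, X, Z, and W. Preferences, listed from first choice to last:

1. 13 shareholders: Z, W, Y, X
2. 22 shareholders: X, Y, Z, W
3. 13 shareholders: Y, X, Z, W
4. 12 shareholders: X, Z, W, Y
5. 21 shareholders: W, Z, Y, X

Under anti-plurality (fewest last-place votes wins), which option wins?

Z

Last-place votes: Y 12, X 34, Z 0, W 35.
Z is ranked last by the fewest voters, so Z wins.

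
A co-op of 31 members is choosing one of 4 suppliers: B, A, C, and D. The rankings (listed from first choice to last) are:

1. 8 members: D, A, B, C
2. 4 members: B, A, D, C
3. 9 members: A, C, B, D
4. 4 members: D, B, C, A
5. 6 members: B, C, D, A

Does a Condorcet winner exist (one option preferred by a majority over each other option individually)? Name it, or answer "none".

none

Checking pairwise contests:
A beats B 17–14.
D beats A 18–13.
B beats C 22–9.
B beats D 19–12.
Every option loses at least one head-to-head, so there is no Condorcet winner.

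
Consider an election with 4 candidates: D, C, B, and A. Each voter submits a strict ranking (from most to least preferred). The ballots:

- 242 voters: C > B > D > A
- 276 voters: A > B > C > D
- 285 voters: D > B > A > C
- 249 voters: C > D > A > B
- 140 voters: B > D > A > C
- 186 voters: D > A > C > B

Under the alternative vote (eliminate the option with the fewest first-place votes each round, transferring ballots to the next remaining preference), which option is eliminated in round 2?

A

Round 1: D 471, C 491, B 140, A 276. Eliminate B.
Round 2: D 611, C 491, A 276. Eliminate A.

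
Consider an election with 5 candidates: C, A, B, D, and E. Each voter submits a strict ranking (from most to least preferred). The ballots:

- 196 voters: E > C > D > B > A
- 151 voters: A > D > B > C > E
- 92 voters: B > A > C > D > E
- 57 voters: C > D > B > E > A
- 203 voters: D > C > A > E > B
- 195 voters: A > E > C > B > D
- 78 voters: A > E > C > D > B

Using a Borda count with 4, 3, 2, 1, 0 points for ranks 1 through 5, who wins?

A

C: 196·3 + 151·1 + 92·2 + 57·4 + 203·3 + 195·2 + 78·2 = 2306
A: 196·0 + 151·4 + 92·3 + 57·0 + 203·2 + 195·4 + 78·4 = 2378
B: 196·1 + 151·2 + 92·4 + 57·2 + 203·0 + 195·1 + 78·0 = 1175
D: 196·2 + 151·3 + 92·1 + 57·3 + 203·4 + 195·0 + 78·1 = 1998
E: 196·4 + 151·0 + 92·0 + 57·1 + 203·1 + 195·3 + 78·3 = 1863
A has the highest Borda score (2378).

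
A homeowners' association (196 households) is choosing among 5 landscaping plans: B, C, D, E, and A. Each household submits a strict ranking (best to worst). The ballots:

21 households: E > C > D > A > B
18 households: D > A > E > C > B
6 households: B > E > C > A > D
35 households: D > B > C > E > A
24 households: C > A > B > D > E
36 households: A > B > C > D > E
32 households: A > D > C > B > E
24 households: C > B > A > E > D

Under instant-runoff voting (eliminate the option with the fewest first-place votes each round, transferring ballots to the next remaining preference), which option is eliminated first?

B

Round 1: B 6, C 48, D 53, E 21, A 68. Eliminate B.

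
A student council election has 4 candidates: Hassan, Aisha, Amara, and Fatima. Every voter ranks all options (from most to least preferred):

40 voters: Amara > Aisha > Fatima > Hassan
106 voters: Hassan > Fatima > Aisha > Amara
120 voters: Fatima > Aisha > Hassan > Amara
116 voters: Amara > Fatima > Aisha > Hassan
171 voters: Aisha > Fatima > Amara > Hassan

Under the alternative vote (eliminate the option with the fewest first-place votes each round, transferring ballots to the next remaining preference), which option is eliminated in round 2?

Amara

Round 1: Hassan 106, Aisha 171, Amara 156, Fatima 120. Eliminate Hassan.
Round 2: Aisha 171, Amara 156, Fatima 226. Eliminate Amara.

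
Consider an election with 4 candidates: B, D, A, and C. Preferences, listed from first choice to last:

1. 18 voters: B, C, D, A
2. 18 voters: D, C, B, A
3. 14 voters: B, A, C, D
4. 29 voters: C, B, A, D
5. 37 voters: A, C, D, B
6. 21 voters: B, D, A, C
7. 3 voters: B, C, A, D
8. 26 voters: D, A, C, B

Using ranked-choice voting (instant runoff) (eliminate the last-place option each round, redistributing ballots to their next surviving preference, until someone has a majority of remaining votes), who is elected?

Round 1: B 56, D 44, A 37, C 29. Eliminate C.
Round 2: B 85, D 44, A 37. B has a majority.

B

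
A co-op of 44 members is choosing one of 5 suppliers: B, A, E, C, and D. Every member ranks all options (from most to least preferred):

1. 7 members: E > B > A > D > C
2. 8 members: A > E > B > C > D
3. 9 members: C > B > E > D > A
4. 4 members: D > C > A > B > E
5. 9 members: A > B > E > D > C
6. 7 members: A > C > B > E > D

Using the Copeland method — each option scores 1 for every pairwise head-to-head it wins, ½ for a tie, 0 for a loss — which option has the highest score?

A

B: beats E, C, and D; loses to A → score 3.
A: beats B, E, C, and D → score 4.
E: beats C and D; loses to B and A → score 2.
C: beats D; loses to B, A, and E → score 1.
D: loses to B, A, E, and C → score 0.
A has the best pairwise record.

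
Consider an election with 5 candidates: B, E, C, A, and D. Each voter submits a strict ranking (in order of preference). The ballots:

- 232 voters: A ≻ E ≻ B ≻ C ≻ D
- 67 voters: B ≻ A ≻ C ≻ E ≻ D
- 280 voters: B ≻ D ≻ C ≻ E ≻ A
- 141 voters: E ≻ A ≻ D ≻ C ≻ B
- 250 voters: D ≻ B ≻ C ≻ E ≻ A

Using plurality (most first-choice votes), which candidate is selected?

First-place votes: B 347, E 141, C 0, A 232, D 250.
B has the most first-place votes.

B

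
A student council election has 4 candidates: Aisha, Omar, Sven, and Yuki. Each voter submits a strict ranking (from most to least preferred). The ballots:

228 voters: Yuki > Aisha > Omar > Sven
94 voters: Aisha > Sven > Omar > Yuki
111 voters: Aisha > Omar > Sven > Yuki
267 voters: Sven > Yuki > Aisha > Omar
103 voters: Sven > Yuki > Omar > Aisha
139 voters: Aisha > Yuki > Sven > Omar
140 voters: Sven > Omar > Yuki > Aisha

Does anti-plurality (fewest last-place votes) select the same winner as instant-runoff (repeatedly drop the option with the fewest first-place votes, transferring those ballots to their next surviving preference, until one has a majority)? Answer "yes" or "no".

Anti-plurality — last-place votes: Aisha 243, Omar 406, Sven 228, Yuki 205. Winner: Yuki.
Instant-runoff — R1 Aisha 344, Omar 0, Sven 510, Yuki 228 (Omar out); R2 Aisha 344, Sven 510, Yuki 228 (Yuki out); R3 Aisha 572, Sven 510 (Aisha winner). Winner: Aisha.
The two methods disagree.

no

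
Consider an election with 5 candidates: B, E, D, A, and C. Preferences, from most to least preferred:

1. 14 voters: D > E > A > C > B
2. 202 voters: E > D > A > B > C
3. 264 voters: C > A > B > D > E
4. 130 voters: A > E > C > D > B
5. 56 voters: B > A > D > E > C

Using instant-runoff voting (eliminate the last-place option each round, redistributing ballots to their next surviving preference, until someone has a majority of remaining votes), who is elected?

Round 1: B 56, E 202, D 14, A 130, C 264. Eliminate D.
Round 2: B 56, E 216, A 130, C 264. Eliminate B.
Round 3: E 216, A 186, C 264. Eliminate A.
Round 4: E 402, C 264. E has a majority.

E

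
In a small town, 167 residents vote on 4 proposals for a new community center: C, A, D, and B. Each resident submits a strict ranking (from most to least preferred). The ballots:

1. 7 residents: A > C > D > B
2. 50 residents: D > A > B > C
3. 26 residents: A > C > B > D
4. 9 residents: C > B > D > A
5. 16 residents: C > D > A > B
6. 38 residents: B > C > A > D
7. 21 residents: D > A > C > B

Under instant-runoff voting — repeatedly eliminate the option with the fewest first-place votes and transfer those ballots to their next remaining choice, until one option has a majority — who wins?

D

Round 1: C 25, A 33, D 71, B 38. Eliminate C.
Round 2: A 33, D 87, B 47. D has a majority.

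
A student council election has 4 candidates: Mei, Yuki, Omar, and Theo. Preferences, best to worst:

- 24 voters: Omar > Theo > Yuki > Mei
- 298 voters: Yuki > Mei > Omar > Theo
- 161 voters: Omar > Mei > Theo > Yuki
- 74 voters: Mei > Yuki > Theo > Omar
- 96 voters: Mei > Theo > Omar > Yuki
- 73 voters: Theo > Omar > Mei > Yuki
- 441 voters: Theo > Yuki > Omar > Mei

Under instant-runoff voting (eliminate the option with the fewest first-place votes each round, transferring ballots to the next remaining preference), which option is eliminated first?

Mei

Round 1: Mei 170, Yuki 298, Omar 185, Theo 514. Eliminate Mei.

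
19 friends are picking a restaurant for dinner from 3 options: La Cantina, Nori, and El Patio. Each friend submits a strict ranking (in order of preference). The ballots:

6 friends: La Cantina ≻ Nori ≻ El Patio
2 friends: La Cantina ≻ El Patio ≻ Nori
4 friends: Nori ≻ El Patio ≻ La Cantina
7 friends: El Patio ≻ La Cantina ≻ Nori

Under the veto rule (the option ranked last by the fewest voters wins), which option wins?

Last-place votes: La Cantina 4, Nori 9, El Patio 6.
La Cantina is ranked last by the fewest voters, so La Cantina wins.

La Cantina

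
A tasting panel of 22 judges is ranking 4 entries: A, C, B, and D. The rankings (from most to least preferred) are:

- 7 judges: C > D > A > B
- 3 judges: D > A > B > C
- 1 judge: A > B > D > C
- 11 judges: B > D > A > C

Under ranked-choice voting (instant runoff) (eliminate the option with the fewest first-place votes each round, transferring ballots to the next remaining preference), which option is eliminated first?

A

Round 1: A 1, C 7, B 11, D 3. Eliminate A.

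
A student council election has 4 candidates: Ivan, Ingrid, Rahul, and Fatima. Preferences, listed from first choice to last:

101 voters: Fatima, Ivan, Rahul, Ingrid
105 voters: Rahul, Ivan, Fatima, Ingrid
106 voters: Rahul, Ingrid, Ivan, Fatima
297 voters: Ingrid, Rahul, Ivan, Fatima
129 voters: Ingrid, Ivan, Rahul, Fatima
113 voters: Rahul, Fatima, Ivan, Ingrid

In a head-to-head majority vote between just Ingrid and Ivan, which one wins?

Ingrid

Voters preferring Ingrid to Ivan: 532; preferring Ivan to Ingrid: 319.
Ingrid wins the head-to-head.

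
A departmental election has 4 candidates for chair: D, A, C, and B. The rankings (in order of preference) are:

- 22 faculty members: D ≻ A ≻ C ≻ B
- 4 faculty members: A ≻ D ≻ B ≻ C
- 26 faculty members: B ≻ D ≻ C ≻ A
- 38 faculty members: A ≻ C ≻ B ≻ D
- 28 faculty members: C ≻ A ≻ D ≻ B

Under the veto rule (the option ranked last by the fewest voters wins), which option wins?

Last-place votes: D 38, A 26, C 4, B 50.
C is ranked last by the fewest voters, so C wins.

C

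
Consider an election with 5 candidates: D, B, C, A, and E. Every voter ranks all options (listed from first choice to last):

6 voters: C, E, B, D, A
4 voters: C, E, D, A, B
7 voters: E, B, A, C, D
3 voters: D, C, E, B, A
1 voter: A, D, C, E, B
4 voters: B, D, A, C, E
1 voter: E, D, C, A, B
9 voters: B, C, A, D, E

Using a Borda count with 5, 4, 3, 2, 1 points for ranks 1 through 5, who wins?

D: 6·2 + 4·3 + 7·1 + 3·5 + 1·4 + 4·4 + 1·4 + 9·2 = 88
B: 6·3 + 4·1 + 7·4 + 3·2 + 1·1 + 4·5 + 1·1 + 9·5 = 123
C: 6·5 + 4·5 + 7·2 + 3·4 + 1·3 + 4·2 + 1·3 + 9·4 = 126
A: 6·1 + 4·2 + 7·3 + 3·1 + 1·5 + 4·3 + 1·2 + 9·3 = 84
E: 6·4 + 4·4 + 7·5 + 3·3 + 1·2 + 4·1 + 1·5 + 9·1 = 104
C has the highest Borda score (126).

C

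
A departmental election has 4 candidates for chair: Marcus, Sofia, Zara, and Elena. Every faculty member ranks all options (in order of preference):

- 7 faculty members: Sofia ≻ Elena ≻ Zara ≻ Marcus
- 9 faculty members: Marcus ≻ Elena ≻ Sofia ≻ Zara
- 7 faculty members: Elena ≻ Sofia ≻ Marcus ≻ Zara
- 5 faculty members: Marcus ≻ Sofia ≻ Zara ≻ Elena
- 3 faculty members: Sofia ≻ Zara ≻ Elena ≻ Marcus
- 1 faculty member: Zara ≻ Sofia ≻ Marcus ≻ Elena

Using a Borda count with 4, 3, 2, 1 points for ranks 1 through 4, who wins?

Marcus: 7·1 + 9·4 + 7·2 + 5·4 + 3·1 + 1·2 = 82
Sofia: 7·4 + 9·2 + 7·3 + 5·3 + 3·4 + 1·3 = 97
Zara: 7·2 + 9·1 + 7·1 + 5·2 + 3·3 + 1·4 = 53
Elena: 7·3 + 9·3 + 7·4 + 5·1 + 3·2 + 1·1 = 88
Sofia has the highest Borda score (97).

Sofia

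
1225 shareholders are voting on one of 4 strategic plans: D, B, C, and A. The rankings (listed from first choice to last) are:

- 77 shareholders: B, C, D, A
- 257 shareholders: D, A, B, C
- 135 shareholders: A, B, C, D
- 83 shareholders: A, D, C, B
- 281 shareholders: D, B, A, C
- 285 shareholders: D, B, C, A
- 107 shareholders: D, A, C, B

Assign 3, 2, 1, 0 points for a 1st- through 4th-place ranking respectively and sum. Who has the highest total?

D: 77·1 + 257·3 + 135·0 + 83·2 + 281·3 + 285·3 + 107·3 = 3033
B: 77·3 + 257·1 + 135·2 + 83·0 + 281·2 + 285·2 + 107·0 = 1890
C: 77·2 + 257·0 + 135·1 + 83·1 + 281·0 + 285·1 + 107·1 = 764
A: 77·0 + 257·2 + 135·3 + 83·3 + 281·1 + 285·0 + 107·2 = 1663
D has the highest Borda score (3033).

D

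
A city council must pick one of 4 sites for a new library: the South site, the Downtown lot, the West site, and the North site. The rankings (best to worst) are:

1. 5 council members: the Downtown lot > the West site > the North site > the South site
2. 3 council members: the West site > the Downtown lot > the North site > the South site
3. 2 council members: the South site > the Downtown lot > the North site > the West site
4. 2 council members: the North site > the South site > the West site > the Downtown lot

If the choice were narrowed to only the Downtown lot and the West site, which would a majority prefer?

the Downtown lot

Voters preferring the Downtown lot to the West site: 7; preferring the West site to the Downtown lot: 5.
the Downtown lot wins the head-to-head.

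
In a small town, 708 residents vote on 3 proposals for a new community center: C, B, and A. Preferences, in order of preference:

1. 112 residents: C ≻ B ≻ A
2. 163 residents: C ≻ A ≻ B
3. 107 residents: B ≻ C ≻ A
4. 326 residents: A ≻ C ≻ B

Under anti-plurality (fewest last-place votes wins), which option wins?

Last-place votes: C 0, B 489, A 219.
C is ranked last by the fewest voters, so C wins.

C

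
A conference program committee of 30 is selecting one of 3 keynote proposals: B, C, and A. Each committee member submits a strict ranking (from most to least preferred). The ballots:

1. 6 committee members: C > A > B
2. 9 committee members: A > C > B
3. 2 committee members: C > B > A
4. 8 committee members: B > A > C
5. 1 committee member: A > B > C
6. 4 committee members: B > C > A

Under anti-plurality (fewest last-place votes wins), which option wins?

Last-place votes: B 15, C 9, A 6.
A is ranked last by the fewest voters, so A wins.

A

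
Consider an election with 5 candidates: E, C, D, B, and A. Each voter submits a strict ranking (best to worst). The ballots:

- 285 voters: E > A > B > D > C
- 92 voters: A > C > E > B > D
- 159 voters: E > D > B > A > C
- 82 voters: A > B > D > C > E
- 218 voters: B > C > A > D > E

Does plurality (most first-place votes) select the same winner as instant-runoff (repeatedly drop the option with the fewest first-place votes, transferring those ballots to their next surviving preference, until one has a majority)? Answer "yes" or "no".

Plurality — first-place votes: E 444, C 0, D 0, B 218, A 174. Winner: E.
Instant-runoff — R1 E 444, C 0, D 0, B 218, A 174 (E winner). Winner: E.
The two methods agree.

yes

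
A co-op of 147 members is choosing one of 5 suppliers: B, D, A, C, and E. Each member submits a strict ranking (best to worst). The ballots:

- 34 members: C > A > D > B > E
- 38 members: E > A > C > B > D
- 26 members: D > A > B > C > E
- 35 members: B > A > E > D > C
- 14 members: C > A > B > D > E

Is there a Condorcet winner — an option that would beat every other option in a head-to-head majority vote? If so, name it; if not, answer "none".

A vs B: 112–35 for A.
A vs D: 121–26 for A.
A vs C: 99–48 for A.
A vs E: 109–38 for A.
A beats every other option head-to-head.

A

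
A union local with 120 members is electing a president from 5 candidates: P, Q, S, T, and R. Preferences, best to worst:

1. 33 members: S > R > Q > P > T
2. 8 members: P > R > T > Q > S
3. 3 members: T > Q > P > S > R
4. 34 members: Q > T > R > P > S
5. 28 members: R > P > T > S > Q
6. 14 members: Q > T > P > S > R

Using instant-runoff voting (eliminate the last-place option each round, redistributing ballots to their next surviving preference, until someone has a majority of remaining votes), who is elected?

R

Round 1: P 8, Q 48, S 33, T 3, R 28. Eliminate T.
Round 2: P 8, Q 51, S 33, R 28. Eliminate P.
Round 3: Q 51, S 33, R 36. Eliminate S.
Round 4: Q 51, R 69. R has a majority.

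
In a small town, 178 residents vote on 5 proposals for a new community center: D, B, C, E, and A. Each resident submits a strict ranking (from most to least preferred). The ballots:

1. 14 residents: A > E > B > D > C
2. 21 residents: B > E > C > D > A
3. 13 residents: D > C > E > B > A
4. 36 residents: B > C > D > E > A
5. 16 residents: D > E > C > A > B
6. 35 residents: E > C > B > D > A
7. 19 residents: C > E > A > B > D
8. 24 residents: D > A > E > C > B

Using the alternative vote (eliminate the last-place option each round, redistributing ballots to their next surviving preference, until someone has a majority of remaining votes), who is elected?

Round 1: D 53, B 57, C 19, E 35, A 14. Eliminate A.
Round 2: D 53, B 57, C 19, E 49. Eliminate C.
Round 3: D 53, B 57, E 68. Eliminate D.
Round 4: B 57, E 121. E has a majority.

E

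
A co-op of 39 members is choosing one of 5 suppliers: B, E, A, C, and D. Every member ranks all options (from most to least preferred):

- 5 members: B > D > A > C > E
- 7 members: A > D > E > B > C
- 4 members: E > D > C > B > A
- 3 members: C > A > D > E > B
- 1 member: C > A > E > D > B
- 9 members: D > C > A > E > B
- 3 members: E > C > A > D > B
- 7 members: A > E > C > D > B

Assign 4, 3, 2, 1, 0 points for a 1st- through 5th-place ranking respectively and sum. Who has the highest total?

A

B: 5·4 + 7·1 + 4·1 + 3·0 + 1·0 + 9·0 + 3·0 + 7·0 = 31
E: 5·0 + 7·2 + 4·4 + 3·1 + 1·2 + 9·1 + 3·4 + 7·3 = 77
A: 5·2 + 7·4 + 4·0 + 3·3 + 1·3 + 9·2 + 3·2 + 7·4 = 102
C: 5·1 + 7·0 + 4·2 + 3·4 + 1·4 + 9·3 + 3·3 + 7·2 = 79
D: 5·3 + 7·3 + 4·3 + 3·2 + 1·1 + 9·4 + 3·1 + 7·1 = 101
A has the highest Borda score (102).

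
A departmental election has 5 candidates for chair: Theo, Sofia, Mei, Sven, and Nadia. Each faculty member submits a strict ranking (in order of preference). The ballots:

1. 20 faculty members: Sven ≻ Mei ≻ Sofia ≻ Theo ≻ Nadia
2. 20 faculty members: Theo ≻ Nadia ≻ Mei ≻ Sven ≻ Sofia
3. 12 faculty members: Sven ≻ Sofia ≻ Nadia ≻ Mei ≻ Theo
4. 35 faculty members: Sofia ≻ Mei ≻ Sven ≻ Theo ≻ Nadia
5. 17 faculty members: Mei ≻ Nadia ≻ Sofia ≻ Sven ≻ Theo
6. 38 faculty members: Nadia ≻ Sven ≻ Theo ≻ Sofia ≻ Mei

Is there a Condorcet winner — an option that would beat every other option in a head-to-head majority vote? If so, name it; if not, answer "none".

Checking pairwise contests:
Sofia beats Theo 84–58.
Sven beats Sofia 90–52.
Sofia beats Mei 85–57.
Mei beats Sven 72–70.
Theo beats Nadia 75–67.
Every option loses at least one head-to-head, so there is no Condorcet winner.

none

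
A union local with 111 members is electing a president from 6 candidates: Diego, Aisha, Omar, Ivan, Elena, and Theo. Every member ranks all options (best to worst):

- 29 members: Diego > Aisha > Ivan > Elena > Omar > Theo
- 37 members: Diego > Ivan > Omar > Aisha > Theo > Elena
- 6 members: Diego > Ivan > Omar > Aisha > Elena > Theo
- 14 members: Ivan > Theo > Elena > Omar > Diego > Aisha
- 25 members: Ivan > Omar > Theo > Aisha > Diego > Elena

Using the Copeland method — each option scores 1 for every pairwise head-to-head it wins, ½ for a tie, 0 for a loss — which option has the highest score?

Diego

Diego: beats Aisha, Omar, Ivan, Elena, and Theo → score 5.
Aisha: beats Elena and Theo; loses to Diego, Omar, and Ivan → score 2.
Omar: beats Aisha, Elena, and Theo; loses to Diego and Ivan → score 3.
Ivan: beats Aisha, Omar, Elena, and Theo; loses to Diego → score 4.
Elena: loses to Diego, Aisha, Omar, Ivan, and Theo → score 0.
Theo: beats Elena; loses to Diego, Aisha, Omar, and Ivan → score 1.
Diego has the best pairwise record.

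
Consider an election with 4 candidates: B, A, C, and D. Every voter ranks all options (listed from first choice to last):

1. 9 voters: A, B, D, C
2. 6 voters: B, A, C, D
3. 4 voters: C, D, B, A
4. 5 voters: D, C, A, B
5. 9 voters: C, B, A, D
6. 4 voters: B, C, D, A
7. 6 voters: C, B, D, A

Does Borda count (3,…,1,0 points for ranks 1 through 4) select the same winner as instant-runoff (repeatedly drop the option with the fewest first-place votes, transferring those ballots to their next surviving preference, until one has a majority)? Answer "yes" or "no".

Borda — scores: B 82, A 53, C 81, D 42. Winner: B.
Instant-runoff — R1 B 10, A 9, C 19, D 5 (D out); R2 B 10, A 9, C 24 (C winner). Winner: C.
The two methods disagree.

no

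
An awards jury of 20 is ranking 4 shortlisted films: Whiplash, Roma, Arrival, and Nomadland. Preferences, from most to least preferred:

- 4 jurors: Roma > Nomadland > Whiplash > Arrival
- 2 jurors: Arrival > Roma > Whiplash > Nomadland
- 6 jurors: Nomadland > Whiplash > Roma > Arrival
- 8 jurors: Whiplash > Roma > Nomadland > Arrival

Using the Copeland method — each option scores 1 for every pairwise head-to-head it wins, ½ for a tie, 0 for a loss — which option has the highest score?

Whiplash

Whiplash: beats Roma and Arrival; ties Nomadland → score 2.5.
Roma: beats Arrival and Nomadland; loses to Whiplash → score 2.
Arrival: loses to Whiplash, Roma, and Nomadland → score 0.
Nomadland: beats Arrival; ties Whiplash; loses to Roma → score 1.5.
Whiplash has the best pairwise record.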